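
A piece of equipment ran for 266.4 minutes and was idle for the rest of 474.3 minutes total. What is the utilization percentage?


Utilization = busy / total × 100
= 266.4 / 474.3 × 100
= 56.2%


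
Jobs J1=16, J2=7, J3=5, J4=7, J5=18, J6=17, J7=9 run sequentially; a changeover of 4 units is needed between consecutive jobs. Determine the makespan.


Makespan = Σ processing + (n-1) × setup
= (16 + 7 + 5 + 7 + 18 + 17 + 9) + (7-1)×4
= 79 + 24
= 103 time units


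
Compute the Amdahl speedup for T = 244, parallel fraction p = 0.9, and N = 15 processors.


Amdahl's law: T_p = T × ((1-p) + p/N)
= 244 × ((1-0.9) + 0.9/15)
= 244 × (0.10 + 0.0600)
= 244 × 0.1600
= 39.04
Speedup = 244/39.04
= 6.25×


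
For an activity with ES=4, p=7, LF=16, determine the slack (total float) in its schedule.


EF = ES + duration = 4 + 7 = 11
LS = LF - duration = 16 - 7 = 9
Total Float = LF - EF = 16 - 11
(or LS - ES = 9 - 4)
= 5


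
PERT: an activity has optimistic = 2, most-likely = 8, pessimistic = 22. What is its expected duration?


te = (o + 4m + p) / 6
= (2 + 4×8 + 22) / 6
= (2 + 32 + 22) / 6
= 56 / 6
= 9.33


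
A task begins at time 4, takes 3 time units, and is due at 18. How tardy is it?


Completion = start + processing = 4 + 3 = 7
Tardiness = max(0, C - d) = max(0, 7 - 18)
= max(0, -11)
= 0


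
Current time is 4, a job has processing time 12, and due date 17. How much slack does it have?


Slack = due - current_time - processing
= 17 - 4 - 12
= 1


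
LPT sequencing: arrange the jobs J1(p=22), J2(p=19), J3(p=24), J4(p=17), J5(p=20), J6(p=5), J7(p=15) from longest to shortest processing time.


LPT: sort by longest processing time first
  J3: p=24
  J1: p=22
  J5: p=20
  J2: p=19
  J4: p=17
  J7: p=15
  J6: p=5
Order: J3 → J1 → J5 → J2 → J4 → J7 → J6


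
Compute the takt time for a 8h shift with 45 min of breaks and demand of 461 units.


Available = 8×60 - 45 = 435 min
Takt time = 435 / 461
= 0.94 min/unit


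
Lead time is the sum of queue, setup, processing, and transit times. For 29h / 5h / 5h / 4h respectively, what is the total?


Lead time = queue + setup + processing + transit
= 29 + 5 + 5 + 4
= 43 hours


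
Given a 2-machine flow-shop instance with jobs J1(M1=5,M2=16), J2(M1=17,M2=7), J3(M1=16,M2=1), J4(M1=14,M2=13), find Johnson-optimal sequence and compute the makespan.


Johnson's rule:
Group 1 (M1≤M2, sort by M1): ['J1']
Group 2 (M1>M2, sort desc M2): ['J4', 'J2', 'J3']
Sequence: J1 → J4 → J2 → J3
Makespan calculation:
  J1: M1 done=5, M2 done=21
  J4: M1 done=19, M2 done=34
  J2: M1 done=36, M2 done=43
  J3: M1 done=52, M2 done=53
= Sequence: J1 → J4 → J2 → J3, Makespan: 53


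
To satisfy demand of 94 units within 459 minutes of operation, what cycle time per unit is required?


Cycle time = available time / demand
= 459 / 94
= 4.88 min/unit


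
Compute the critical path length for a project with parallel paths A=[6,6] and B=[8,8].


Path A: 6 + 6 = 12
Path B: 8 + 8 = 16
Critical path = longest = max(12, 16)
= 16 (Path B)


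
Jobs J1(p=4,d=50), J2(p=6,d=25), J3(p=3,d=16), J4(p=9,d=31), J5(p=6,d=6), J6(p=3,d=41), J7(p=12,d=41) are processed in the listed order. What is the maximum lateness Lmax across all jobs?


Lateness per job (L = C - d):
  J1: C=4, d=50, L=-46
  J2: C=10, d=25, L=-15
  J3: C=13, d=16, L=-3
  J4: C=22, d=31, L=-9
  J5: C=28, d=6, L=22
  J6: C=31, d=41, L=-10
  J7: C=43, d=41, L=2
Lmax = max(-46, -15, -3, -9, 22, -10, 2)
= 22


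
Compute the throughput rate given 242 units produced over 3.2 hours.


Throughput = units / time
= 242 / 3.2
= 75.6 units/hour


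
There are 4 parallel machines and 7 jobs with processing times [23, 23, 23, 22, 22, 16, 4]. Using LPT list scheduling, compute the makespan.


Jobs (LPT sorted): [23, 23, 23, 22, 22, 16, 4]
Machines: 4
  J=23 → Machine 1 (load: 0+23=23)
  J=23 → Machine 2 (load: 0+23=23)
  J=23 → Machine 3 (load: 0+23=23)
  J=22 → Machine 4 (load: 0+22=22)
  J=22 → Machine 4 (load: 22+22=44)
  J=16 → Machine 1 (load: 23+16=39)
  J=4 → Machine 2 (load: 23+4=27)
Machine loads: [39, 27, 23, 44]
Makespan = max = 44 time units


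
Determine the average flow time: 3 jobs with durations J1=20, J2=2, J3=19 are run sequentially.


Completion times:
  J1: completes at 20
  J2: completes at 22
  J3: completes at 41
Sum = 83
Average = 83/3
= 27.67


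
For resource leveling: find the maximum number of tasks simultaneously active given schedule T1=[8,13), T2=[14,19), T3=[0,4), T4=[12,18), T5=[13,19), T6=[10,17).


Check each time point for overlaps:
  t=14: 4 tasks active (T2, T4, T5, T6)
Max concurrent = 4


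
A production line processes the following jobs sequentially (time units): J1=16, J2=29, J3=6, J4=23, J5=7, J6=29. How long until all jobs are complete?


Sequential makespan: sum all processing times
= 16 + 29 + 6 + 23 + 7 + 29
= 110 time units


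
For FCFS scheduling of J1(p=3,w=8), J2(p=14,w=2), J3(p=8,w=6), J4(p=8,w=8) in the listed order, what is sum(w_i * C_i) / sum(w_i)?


Completion times:
  J1: C=3, w×C=8×3=24
  J2: C=17, w×C=2×17=34
  J3: C=25, w×C=6×25=150
  J4: C=33, w×C=8×33=264
Sum w×C = 472
Sum w = 24
Weighted avg = 472/24
= 19.67


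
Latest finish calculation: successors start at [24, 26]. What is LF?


LF = min of all successor start times
Successors start at: [24, 26]
LF = min(24, 26)
= 24


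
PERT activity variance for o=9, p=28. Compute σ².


σ² = ((p - o) / 6)² = (p - o)² / 36
= (28 - 9)² / 36
= 19² / 36
= 361 / 36
= 10.0278


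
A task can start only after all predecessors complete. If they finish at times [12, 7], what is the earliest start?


ES = max of all predecessor completion times
Predecessors: [12, 7]
ES = max(12, 7)
= 12


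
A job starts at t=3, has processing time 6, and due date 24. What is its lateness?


Completion = 3 + 6 = 9
Lateness = C - d = 9 - 24
= -15


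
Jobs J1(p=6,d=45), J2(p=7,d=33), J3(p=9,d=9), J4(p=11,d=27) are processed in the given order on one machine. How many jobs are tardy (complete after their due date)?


Completion vs due date:
  J1: C=6, d=45 → on time
  J2: C=13, d=33 → on time
  J3: C=22, d=9 → TARDY
  J4: C=33, d=27 → TARDY
Tardy jobs: J3, J4
Count = 2


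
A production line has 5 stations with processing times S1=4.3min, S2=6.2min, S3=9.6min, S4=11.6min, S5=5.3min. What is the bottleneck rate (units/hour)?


Bottleneck = longest station time
Station times: [4.3, 6.2, 9.6, 11.6, 5.3]
Max = 11.6 min
Rate = 60 / 11.6
= 5.17 units/hour (bottleneck: 11.6min)


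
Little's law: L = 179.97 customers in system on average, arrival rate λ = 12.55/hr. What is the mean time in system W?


Little's law: L = λW → W = L / λ
= 179.97 / 12.55
= 14.34 hours


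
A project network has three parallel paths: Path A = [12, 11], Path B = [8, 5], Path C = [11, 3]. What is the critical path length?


Path A: 12 + 11 = 23
Path B: 8 + 5 = 13
Path C: 11 + 3 = 14
Critical path = longest = max(23, 13, 14)
= 23 (Path A)


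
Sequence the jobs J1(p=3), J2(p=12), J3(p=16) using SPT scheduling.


SPT: sort by shortest processing time
  J1: p=3
  J2: p=12
  J3: p=16
Order: J1 → J2 → J3


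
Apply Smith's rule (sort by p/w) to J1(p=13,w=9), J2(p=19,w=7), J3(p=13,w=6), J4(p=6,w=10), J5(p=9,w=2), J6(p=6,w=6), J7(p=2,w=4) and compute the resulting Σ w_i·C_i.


WSPT order (by p/w): J7 → J4 → J6 → J1 → J3 → J2 → J5
  J7: C=2, w·C=4×2=8
  J4: C=8, w·C=10×8=80
  J6: C=14, w·C=6×14=84
  J1: C=27, w·C=9×27=243
  J3: C=40, w·C=6×40=240
  J2: C=59, w·C=7×59=413
  J5: C=68, w·C=2×68=136
Σ w·C = 1204
= 1204


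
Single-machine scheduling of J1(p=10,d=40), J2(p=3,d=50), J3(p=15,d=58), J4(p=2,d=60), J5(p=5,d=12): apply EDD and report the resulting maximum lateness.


EDD order: J5 → J1 → J2 → J3 → J4
Completion and lateness:
  J5: C=5, d=12, L=5-12=-7
  J1: C=15, d=40, L=15-40=-25
  J2: C=18, d=50, L=18-50=-32
  J3: C=33, d=58, L=33-58=-25
  J4: C=35, d=60, L=35-60=-25
Lmax = max(-7, -25, -32, -25, -25)
= -7


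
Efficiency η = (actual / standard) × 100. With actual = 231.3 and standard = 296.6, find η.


Efficiency = (actual / standard) × 100
= (231.3 / 296.6) × 100
= 78.0%


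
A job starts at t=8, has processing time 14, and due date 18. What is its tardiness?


Completion = start + processing = 8 + 14 = 22
Tardiness = max(0, C - d) = max(0, 22 - 18)
= max(0, 4)
= 4


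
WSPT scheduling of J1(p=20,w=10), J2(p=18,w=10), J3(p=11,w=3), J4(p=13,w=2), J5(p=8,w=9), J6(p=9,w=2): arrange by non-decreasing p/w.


WSPT (Smith's rule): sort by p/w ascending
  J5: p/w = 8/9 = 0.889
  J2: p/w = 18/10 = 1.800
  J1: p/w = 20/10 = 2.000
  J3: p/w = 11/3 = 3.667
  J6: p/w = 9/2 = 4.500
  J4: p/w = 13/2 = 6.500
Order: J5 → J2 → J1 → J3 → J6 → J4


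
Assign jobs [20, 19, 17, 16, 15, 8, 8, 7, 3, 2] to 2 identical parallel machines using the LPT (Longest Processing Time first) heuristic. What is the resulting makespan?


Jobs (LPT sorted): [20, 19, 17, 16, 15, 8, 8, 7, 3, 2]
Machines: 2
  J=20 → Machine 1 (load: 0+20=20)
  J=19 → Machine 2 (load: 0+19=19)
  J=17 → Machine 2 (load: 19+17=36)
  J=16 → Machine 1 (load: 20+16=36)
  J=15 → Machine 1 (load: 36+15=51)
  J=8 → Machine 2 (load: 36+8=44)
  J=8 → Machine 2 (load: 44+8=52)
  J=7 → Machine 1 (load: 51+7=58)
  J=3 → Machine 2 (load: 52+3=55)
  J=2 → Machine 2 (load: 55+2=57)
Machine loads: [58, 57]
Makespan = max = 58 time units


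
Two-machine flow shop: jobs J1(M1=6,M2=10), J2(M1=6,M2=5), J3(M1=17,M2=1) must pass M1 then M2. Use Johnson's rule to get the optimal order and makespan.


Johnson's rule:
Group 1 (M1≤M2, sort by M1): ['J1']
Group 2 (M1>M2, sort desc M2): ['J2', 'J3']
Sequence: J1 → J2 → J3
Makespan calculation:
  J1: M1 done=6, M2 done=16
  J2: M1 done=12, M2 done=21
  J3: M1 done=29, M2 done=30
= Sequence: J1 → J2 → J3, Makespan: 30


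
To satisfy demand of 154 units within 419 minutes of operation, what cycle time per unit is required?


Cycle time = available time / demand
= 419 / 154
= 2.72 min/unit


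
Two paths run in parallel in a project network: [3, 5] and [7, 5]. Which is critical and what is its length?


Path A: 3 + 5 = 8
Path B: 7 + 5 = 12
Critical path = longest = max(8, 12)
= 12 (Path B)


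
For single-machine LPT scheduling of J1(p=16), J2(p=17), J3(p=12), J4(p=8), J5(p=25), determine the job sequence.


LPT: sort by longest processing time first
  J5: p=25
  J2: p=17
  J1: p=16
  J3: p=12
  J4: p=8
Order: J5 → J2 → J1 → J3 → J4


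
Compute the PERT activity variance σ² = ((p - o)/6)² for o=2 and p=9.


σ² = ((p - o) / 6)² = (p - o)² / 36
= (9 - 2)² / 36
= 7² / 36
= 49 / 36
= 1.3611


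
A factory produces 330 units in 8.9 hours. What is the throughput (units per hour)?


Throughput = units / time
= 330 / 8.9
= 37.1 units/hour


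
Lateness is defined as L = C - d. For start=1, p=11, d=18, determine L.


Completion = 1 + 11 = 12
Lateness = C - d = 12 - 18
= -6


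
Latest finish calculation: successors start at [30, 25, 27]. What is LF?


LF = min of all successor start times
Successors start at: [30, 25, 27]
LF = min(30, 25, 27)
= 25


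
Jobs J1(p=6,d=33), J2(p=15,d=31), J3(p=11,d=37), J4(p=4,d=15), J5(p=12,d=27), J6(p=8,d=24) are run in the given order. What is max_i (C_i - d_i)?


Lateness per job (L = C - d):
  J1: C=6, d=33, L=-27
  J2: C=21, d=31, L=-10
  J3: C=32, d=37, L=-5
  J4: C=36, d=15, L=21
  J5: C=48, d=27, L=21
  J6: C=56, d=24, L=32
Lmax = max(-27, -10, -5, 21, 21, 32)
= 32


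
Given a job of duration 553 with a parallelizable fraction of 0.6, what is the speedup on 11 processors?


Amdahl's law: T_p = T × ((1-p) + p/N)
= 553 × ((1-0.6) + 0.6/11)
= 553 × (0.40 + 0.0545)
= 553 × 0.4545
= 251.36
Speedup = 553/251.36
= 2.20×


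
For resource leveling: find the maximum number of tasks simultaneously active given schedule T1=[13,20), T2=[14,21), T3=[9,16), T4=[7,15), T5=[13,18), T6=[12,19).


Check each time point for overlaps:
  t=14: 6 tasks active (T1, T2, T3, T4, T5, T6)
Max concurrent = 6


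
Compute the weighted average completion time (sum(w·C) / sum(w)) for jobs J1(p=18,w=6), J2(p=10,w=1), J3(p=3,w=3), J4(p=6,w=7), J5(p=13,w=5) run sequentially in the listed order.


Completion times:
  J1: C=18, w×C=6×18=108
  J2: C=28, w×C=1×28=28
  J3: C=31, w×C=3×31=93
  J4: C=37, w×C=7×37=259
  J5: C=50, w×C=5×50=250
Sum w×C = 738
Sum w = 22
Weighted avg = 738/22
= 33.55


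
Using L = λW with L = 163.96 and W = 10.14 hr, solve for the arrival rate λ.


Little's law: L = λW → λ = L / W
= 163.96 / 10.14
= 16.17 per hour


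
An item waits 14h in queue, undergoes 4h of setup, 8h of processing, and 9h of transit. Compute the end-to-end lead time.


Lead time = queue + setup + processing + transit
= 14 + 4 + 8 + 9
= 35 hours


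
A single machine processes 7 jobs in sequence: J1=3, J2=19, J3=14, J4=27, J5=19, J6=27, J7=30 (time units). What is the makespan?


Sequential makespan: sum all processing times
= 3 + 19 + 14 + 27 + 19 + 27 + 30
= 139 time units


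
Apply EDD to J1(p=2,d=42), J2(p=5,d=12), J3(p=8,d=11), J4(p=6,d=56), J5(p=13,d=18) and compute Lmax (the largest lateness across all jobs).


EDD order: J3 → J2 → J5 → J1 → J4
Completion and lateness:
  J3: C=8, d=11, L=8-11=-3
  J2: C=13, d=12, L=13-12=1
  J5: C=26, d=18, L=26-18=8
  J1: C=28, d=42, L=28-42=-14
  J4: C=34, d=56, L=34-56=-22
Lmax = max(-3, 1, 8, -14, -22)
= 8


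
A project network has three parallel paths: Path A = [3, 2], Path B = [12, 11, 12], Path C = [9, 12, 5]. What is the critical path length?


Path A: 3 + 2 = 5
Path B: 12 + 11 + 12 = 35
Path C: 9 + 12 + 5 = 26
Critical path = longest = max(5, 35, 26)
= 35 (Path B)


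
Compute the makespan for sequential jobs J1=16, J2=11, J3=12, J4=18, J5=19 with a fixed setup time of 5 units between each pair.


Makespan = Σ processing + (n-1) × setup
= (16 + 11 + 12 + 18 + 19) + (5-1)×5
= 76 + 20
= 96 time units


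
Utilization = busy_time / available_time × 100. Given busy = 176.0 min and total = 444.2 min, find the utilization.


Utilization = busy / total × 100
= 176.0 / 444.2 × 100
= 39.6%


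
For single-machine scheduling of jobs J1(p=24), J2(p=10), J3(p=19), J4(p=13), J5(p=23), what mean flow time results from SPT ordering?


SPT order: J2 → J4 → J3 → J5 → J1
Completion times:
  J2: C=10
  J4: C=23
  J3: C=42
  J5: C=65
  J1: C=89
Sum = 229, n = 5
Mean flow = 229/5
= 45.80


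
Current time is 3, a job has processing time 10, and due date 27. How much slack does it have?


Slack = due - current_time - processing
= 27 - 3 - 10
= 14


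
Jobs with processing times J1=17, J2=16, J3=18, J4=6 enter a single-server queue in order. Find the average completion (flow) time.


Completion times:
  J1: completes at 17
  J2: completes at 33
  J3: completes at 51
  J4: completes at 57
Sum = 158
Average = 158/4
= 39.50


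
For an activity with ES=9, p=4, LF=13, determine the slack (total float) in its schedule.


EF = ES + duration = 9 + 4 = 13
LS = LF - duration = 13 - 4 = 9
Total Float = LF - EF = 13 - 13
(or LS - ES = 9 - 9)
= 0


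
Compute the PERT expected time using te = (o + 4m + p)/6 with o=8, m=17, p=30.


te = (o + 4m + p) / 6
= (8 + 4×17 + 30) / 6
= (8 + 68 + 30) / 6
= 106 / 6
= 17.67


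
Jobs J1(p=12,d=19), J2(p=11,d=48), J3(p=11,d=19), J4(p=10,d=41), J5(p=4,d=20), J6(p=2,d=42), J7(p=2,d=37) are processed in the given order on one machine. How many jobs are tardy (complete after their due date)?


Completion vs due date:
  J1: C=12, d=19 → on time
  J2: C=23, d=48 → on time
  J3: C=34, d=19 → TARDY
  J4: C=44, d=41 → TARDY
  J5: C=48, d=20 → TARDY
  J6: C=50, d=42 → TARDY
  J7: C=52, d=37 → TARDY
Tardy jobs: J3, J4, J5, J6, J7
Count = 5


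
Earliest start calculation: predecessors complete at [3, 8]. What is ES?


ES = max of all predecessor completion times
Predecessors: [3, 8]
ES = max(3, 8)
= 8


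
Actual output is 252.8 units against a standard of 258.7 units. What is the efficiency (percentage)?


Efficiency = (actual / standard) × 100
= (252.8 / 258.7) × 100
= 97.7%


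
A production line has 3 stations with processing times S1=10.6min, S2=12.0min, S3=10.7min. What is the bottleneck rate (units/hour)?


Bottleneck = longest station time
Station times: [10.6, 12.0, 10.7]
Max = 12.0 min
Rate = 60 / 12.0
= 5.00 units/hour (bottleneck: 12.0min)


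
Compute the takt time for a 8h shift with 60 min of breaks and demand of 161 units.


Available = 8×60 - 60 = 420 min
Takt time = 420 / 161
= 2.61 min/unit


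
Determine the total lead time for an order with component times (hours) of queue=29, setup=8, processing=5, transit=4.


Lead time = queue + setup + processing + transit
= 29 + 8 + 5 + 4
= 46 hours


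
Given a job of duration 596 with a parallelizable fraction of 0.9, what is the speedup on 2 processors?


Amdahl's law: T_p = T × ((1-p) + p/N)
= 596 × ((1-0.9) + 0.9/2)
= 596 × (0.10 + 0.4500)
= 596 × 0.5500
= 327.80
Speedup = 596/327.80
= 1.82×


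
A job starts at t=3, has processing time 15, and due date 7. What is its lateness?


Completion = 3 + 15 = 18
Lateness = C - d = 18 - 7
= 11


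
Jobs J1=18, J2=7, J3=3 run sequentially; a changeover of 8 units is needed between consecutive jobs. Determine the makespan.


Makespan = Σ processing + (n-1) × setup
= (18 + 7 + 3) + (3-1)×8
= 28 + 16
= 44 time units


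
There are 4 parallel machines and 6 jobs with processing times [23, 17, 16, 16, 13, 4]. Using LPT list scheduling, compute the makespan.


Jobs (LPT sorted): [23, 17, 16, 16, 13, 4]
Machines: 4
  J=23 → Machine 1 (load: 0+23=23)
  J=17 → Machine 2 (load: 0+17=17)
  J=16 → Machine 3 (load: 0+16=16)
  J=16 → Machine 4 (load: 0+16=16)
  J=13 → Machine 3 (load: 16+13=29)
  J=4 → Machine 4 (load: 16+4=20)
Machine loads: [23, 17, 29, 20]
Makespan = max = 29 time units


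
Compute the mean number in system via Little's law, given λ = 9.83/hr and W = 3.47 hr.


Little's law: L = λ × W
= 9.83 × 3.47
= 34.11


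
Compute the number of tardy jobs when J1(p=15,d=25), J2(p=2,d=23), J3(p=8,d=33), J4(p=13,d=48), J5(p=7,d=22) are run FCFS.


Completion vs due date:
  J1: C=15, d=25 → on time
  J2: C=17, d=23 → on time
  J3: C=25, d=33 → on time
  J4: C=38, d=48 → on time
  J5: C=45, d=22 → TARDY
Tardy jobs: J5
Count = 1


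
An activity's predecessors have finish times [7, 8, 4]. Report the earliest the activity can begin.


ES = max of all predecessor completion times
Predecessors: [7, 8, 4]
ES = max(7, 8, 4)
= 8


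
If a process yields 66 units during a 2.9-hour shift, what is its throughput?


Throughput = units / time
= 66 / 2.9
= 22.8 units/hour


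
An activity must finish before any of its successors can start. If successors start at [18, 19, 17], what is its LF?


LF = min of all successor start times
Successors start at: [18, 19, 17]
LF = min(18, 19, 17)
= 17


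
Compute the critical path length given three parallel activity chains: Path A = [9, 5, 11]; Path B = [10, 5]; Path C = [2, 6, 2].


Path A: 9 + 5 + 11 = 25
Path B: 10 + 5 = 15
Path C: 2 + 6 + 2 = 10
Critical path = longest = max(25, 15, 10)
= 25 (Path A)


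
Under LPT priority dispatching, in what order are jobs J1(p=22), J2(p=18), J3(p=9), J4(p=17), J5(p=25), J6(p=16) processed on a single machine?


LPT: sort by longest processing time first
  J5: p=25
  J1: p=22
  J2: p=18
  J4: p=17
  J6: p=16
  J3: p=9
Order: J5 → J1 → J2 → J4 → J6 → J3


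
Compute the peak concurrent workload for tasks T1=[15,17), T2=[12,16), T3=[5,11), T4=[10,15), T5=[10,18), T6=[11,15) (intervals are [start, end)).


Check each time point for overlaps:
  t=12: 4 tasks active (T2, T4, T5, T6)
Max concurrent = 4


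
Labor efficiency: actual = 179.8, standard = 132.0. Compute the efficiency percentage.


Efficiency = (actual / standard) × 100
= (179.8 / 132.0) × 100
= 136.2%


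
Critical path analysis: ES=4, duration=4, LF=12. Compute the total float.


EF = ES + duration = 4 + 4 = 8
LS = LF - duration = 12 - 4 = 8
Total Float = LF - EF = 12 - 8
(or LS - ES = 8 - 4)
= 4


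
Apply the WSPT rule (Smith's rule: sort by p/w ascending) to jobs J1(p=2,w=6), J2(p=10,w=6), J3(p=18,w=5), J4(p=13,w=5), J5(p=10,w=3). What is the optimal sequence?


WSPT (Smith's rule): sort by p/w ascending
  J1: p/w = 2/6 = 0.333
  J2: p/w = 10/6 = 1.667
  J4: p/w = 13/5 = 2.600
  J5: p/w = 10/3 = 3.333
  J3: p/w = 18/5 = 3.600
Order: J1 → J2 → J4 → J5 → J3


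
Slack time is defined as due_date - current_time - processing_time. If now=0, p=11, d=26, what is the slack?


Slack = due - current_time - processing
= 26 - 0 - 11
= 15


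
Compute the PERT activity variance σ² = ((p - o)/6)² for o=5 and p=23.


σ² = ((p - o) / 6)² = (p - o)² / 36
= (23 - 5)² / 36
= 18² / 36
= 324 / 36
= 9.0000


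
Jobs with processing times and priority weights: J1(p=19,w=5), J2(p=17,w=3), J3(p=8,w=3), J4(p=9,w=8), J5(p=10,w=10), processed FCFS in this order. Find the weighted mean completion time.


Completion times:
  J1: C=19, w×C=5×19=95
  J2: C=36, w×C=3×36=108
  J3: C=44, w×C=3×44=132
  J4: C=53, w×C=8×53=424
  J5: C=63, w×C=10×63=630
Sum w×C = 1389
Sum w = 29
Weighted avg = 1389/29
= 47.90


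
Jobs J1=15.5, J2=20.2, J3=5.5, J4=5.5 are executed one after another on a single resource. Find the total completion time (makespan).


Sequential makespan: sum all processing times
= 15.5 + 20.2 + 5.5 + 5.5
= 46.7 time units


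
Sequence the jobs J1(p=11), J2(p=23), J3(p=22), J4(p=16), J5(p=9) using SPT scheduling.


SPT: sort by shortest processing time
  J5: p=9
  J1: p=11
  J4: p=16
  J3: p=22
  J2: p=23
Order: J5 → J1 → J4 → J3 → J2


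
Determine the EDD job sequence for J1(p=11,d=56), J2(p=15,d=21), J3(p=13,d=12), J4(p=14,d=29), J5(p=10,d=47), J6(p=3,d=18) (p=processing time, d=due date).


EDD: sort by earliest due date
  J3: d=12, p=13
  J6: d=18, p=3
  J2: d=21, p=15
  J4: d=29, p=14
  J5: d=47, p=10
  J1: d=56, p=11
Order: J3 → J6 → J2 → J4 → J5 → J1


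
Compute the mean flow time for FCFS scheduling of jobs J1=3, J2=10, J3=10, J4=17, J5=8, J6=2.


Completion times:
  J1: completes at 3
  J2: completes at 13
  J3: completes at 23
  J4: completes at 40
  J5: completes at 48
  J6: completes at 50
Sum = 177
Average = 177/6
= 29.50


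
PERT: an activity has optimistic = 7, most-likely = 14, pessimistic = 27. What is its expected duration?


te = (o + 4m + p) / 6
= (7 + 4×14 + 27) / 6
= (7 + 56 + 27) / 6
= 90 / 6
= 15.00


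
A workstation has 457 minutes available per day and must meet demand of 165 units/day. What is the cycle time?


Cycle time = available time / demand
= 457 / 165
= 2.77 min/unit


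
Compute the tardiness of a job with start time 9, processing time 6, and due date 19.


Completion = start + processing = 9 + 6 = 15
Tardiness = max(0, C - d) = max(0, 15 - 19)
= max(0, -4)
= 0


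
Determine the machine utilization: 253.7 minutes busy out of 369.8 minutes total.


Utilization = busy / total × 100
= 253.7 / 369.8 × 100
= 68.6%


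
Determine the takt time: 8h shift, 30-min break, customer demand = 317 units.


Available = 8×60 - 30 = 450 min
Takt time = 450 / 317
= 1.42 min/unit


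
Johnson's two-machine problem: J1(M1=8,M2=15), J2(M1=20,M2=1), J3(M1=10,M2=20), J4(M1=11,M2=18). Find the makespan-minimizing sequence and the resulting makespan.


Johnson's rule:
Group 1 (M1≤M2, sort by M1): ['J1', 'J3', 'J4']
Group 2 (M1>M2, sort desc M2): ['J2']
Sequence: J1 → J3 → J4 → J2
Makespan calculation:
  J1: M1 done=8, M2 done=23
  J3: M1 done=18, M2 done=43
  J4: M1 done=29, M2 done=61
  J2: M1 done=49, M2 done=62
= Sequence: J1 → J3 → J4 → J2, Makespan: 62


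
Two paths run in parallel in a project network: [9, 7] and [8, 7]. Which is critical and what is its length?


Path A: 9 + 7 = 16
Path B: 8 + 7 = 15
Critical path = longest = max(16, 15)
= 16 (Path A)


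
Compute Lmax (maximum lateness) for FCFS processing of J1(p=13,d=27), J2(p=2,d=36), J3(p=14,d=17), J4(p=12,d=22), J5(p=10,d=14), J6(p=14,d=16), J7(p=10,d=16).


Lateness per job (L = C - d):
  J1: C=13, d=27, L=-14
  J2: C=15, d=36, L=-21
  J3: C=29, d=17, L=12
  J4: C=41, d=22, L=19
  J5: C=51, d=14, L=37
  J6: C=65, d=16, L=49
  J7: C=75, d=16, L=59
Lmax = max(-14, -21, 12, 19, 37, 49, 59)
= 59


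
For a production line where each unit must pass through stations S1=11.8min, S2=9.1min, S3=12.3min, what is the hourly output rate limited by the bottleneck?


Bottleneck = longest station time
Station times: [11.8, 9.1, 12.3]
Max = 12.3 min
Rate = 60 / 12.3
= 4.88 units/hour (bottleneck: 12.3min)


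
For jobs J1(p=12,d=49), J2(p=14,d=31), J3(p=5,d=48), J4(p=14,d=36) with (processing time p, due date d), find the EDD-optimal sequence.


EDD: sort by earliest due date
  J2: d=31, p=14
  J4: d=36, p=14
  J3: d=48, p=5
  J1: d=49, p=12
Order: J2 → J4 → J3 → J1


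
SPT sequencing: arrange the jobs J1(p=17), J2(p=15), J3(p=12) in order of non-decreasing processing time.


SPT: sort by shortest processing time
  J3: p=12
  J2: p=15
  J1: p=17
Order: J3 → J2 → J1


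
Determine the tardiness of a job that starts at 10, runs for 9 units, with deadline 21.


Completion = start + processing = 10 + 9 = 19
Tardiness = max(0, C - d) = max(0, 19 - 21)
= max(0, -2)
= 0


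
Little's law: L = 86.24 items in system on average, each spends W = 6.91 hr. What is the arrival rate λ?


Little's law: L = λW → λ = L / W
= 86.24 / 6.91
= 12.48 per hour


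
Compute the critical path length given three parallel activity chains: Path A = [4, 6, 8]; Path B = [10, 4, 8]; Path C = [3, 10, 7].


Path A: 4 + 6 + 8 = 18
Path B: 10 + 4 + 8 = 22
Path C: 3 + 10 + 7 = 20
Critical path = longest = max(18, 22, 20)
= 22 (Path B)


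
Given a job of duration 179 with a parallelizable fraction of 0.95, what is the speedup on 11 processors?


Amdahl's law: T_p = T × ((1-p) + p/N)
= 179 × ((1-0.95) + 0.95/11)
= 179 × (0.05 + 0.0864)
= 179 × 0.1364
= 24.41
Speedup = 179/24.41
= 7.33×


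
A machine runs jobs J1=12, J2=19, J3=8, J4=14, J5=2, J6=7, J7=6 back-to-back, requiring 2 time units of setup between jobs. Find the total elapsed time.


Makespan = Σ processing + (n-1) × setup
= (12 + 19 + 8 + 14 + 2 + 7 + 6) + (7-1)×2
= 68 + 12
= 80 time units


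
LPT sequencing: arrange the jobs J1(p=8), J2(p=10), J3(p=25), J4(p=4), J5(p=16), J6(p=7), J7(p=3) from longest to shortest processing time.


LPT: sort by longest processing time first
  J3: p=25
  J5: p=16
  J2: p=10
  J1: p=8
  J6: p=7
  J4: p=4
  J7: p=3
Order: J3 → J5 → J2 → J1 → J6 → J4 → J7


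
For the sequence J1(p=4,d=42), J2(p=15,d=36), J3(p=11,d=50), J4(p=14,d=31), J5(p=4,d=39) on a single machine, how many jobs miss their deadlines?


Completion vs due date:
  J1: C=4, d=42 → on time
  J2: C=19, d=36 → on time
  J3: C=30, d=50 → on time
  J4: C=44, d=31 → TARDY
  J5: C=48, d=39 → TARDY
Tardy jobs: J4, J5
Count = 2


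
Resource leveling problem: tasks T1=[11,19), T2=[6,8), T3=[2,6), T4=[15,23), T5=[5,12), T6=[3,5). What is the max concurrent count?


Check each time point for overlaps:
  t=3: 2 tasks active (T3, T6)
Max concurrent = 2


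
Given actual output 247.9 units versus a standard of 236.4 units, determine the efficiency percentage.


Efficiency = (actual / standard) × 100
= (247.9 / 236.4) × 100
= 104.9%


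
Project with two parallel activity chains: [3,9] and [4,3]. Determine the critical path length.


Path A: 3 + 9 = 12
Path B: 4 + 3 = 7
Critical path = longest = max(12, 7)
= 12 (Path A)


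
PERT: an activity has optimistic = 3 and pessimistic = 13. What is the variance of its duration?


σ² = ((p - o) / 6)² = (p - o)² / 36
= (13 - 3)² / 36
= 10² / 36
= 100 / 36
= 2.7778


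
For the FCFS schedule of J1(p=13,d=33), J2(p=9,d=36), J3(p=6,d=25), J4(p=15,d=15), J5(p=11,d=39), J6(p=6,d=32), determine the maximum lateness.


Lateness per job (L = C - d):
  J1: C=13, d=33, L=-20
  J2: C=22, d=36, L=-14
  J3: C=28, d=25, L=3
  J4: C=43, d=15, L=28
  J5: C=54, d=39, L=15
  J6: C=60, d=32, L=28
Lmax = max(-20, -14, 3, 28, 15, 28)
= 28


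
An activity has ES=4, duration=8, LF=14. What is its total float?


EF = ES + duration = 4 + 8 = 12
LS = LF - duration = 14 - 8 = 6
Total Float = LF - EF = 14 - 12
(or LS - ES = 6 - 4)
= 2


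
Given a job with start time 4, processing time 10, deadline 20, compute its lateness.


Completion = 4 + 10 = 14
Lateness = C - d = 14 - 20
= -6


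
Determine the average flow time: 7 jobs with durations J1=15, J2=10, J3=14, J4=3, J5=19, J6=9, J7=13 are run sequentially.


Completion times:
  J1: completes at 15
  J2: completes at 25
  J3: completes at 39
  J4: completes at 42
  J5: completes at 61
  J6: completes at 70
  J7: completes at 83
Sum = 335
Average = 335/7
= 47.86


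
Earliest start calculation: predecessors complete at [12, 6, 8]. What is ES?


ES = max of all predecessor completion times
Predecessors: [12, 6, 8]
ES = max(12, 6, 8)
= 12


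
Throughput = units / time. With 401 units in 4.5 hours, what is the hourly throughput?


Throughput = units / time
= 401 / 4.5
= 89.1 units/hour


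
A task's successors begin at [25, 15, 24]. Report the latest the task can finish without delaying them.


LF = min of all successor start times
Successors start at: [25, 15, 24]
LF = min(25, 15, 24)
= 15


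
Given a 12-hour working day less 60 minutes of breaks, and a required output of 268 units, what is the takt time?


Available = 12×60 - 60 = 660 min
Takt time = 660 / 268
= 2.46 min/unit


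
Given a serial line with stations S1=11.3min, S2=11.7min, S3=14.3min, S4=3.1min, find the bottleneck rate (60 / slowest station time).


Bottleneck = longest station time
Station times: [11.3, 11.7, 14.3, 3.1]
Max = 14.3 min
Rate = 60 / 14.3
= 4.20 units/hour (bottleneck: 14.3min)


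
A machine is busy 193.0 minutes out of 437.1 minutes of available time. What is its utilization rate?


Utilization = busy / total × 100
= 193.0 / 437.1 × 100
= 44.2%


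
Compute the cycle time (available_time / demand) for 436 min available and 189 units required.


Cycle time = available time / demand
= 436 / 189
= 2.31 min/unit


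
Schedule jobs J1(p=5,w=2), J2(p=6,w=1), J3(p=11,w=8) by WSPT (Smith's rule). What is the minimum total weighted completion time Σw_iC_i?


WSPT order (by p/w): J3 → J1 → J2
  J3: C=11, w·C=8×11=88
  J1: C=16, w·C=2×16=32
  J2: C=22, w·C=1×22=22
Σ w·C = 142
= 142


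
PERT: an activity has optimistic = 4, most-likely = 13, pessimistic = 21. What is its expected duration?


te = (o + 4m + p) / 6
= (4 + 4×13 + 21) / 6
= (4 + 52 + 21) / 6
= 77 / 6
= 12.83


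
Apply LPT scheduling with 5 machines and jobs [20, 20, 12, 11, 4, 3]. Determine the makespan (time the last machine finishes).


Jobs (LPT sorted): [20, 20, 12, 11, 4, 3]
Machines: 5
  J=20 → Machine 1 (load: 0+20=20)
  J=20 → Machine 2 (load: 0+20=20)
  J=12 → Machine 3 (load: 0+12=12)
  J=11 → Machine 4 (load: 0+11=11)
  J=4 → Machine 5 (load: 0+4=4)
  J=3 → Machine 5 (load: 4+3=7)
Machine loads: [20, 20, 12, 11, 7]
Makespan = max = 20 time units


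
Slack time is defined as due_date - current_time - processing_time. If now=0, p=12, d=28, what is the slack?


Slack = due - current_time - processing
= 28 - 0 - 12
= 16


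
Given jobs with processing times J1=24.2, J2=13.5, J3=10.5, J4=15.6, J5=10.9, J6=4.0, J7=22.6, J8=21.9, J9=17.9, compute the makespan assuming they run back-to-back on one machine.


Sequential makespan: sum all processing times
= 24.2 + 13.5 + 10.5 + 15.6 + 10.9 + 4.0 + 22.6 + 21.9 + 17.9
= 141.1 time units


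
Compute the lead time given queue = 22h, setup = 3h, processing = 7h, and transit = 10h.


Lead time = queue + setup + processing + transit
= 22 + 3 + 7 + 10
= 42 hours


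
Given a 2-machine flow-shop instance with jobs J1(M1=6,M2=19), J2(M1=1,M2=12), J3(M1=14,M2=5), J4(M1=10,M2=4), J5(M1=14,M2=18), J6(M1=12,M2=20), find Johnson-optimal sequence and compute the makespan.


Johnson's rule:
Group 1 (M1≤M2, sort by M1): ['J2', 'J1', 'J6', 'J5']
Group 2 (M1>M2, sort desc M2): ['J3', 'J4']
Sequence: J2 → J1 → J6 → J5 → J3 → J4
Makespan calculation:
  J2: M1 done=1, M2 done=13
  J1: M1 done=7, M2 done=32
  J6: M1 done=19, M2 done=52
  J5: M1 done=33, M2 done=70
  J3: M1 done=47, M2 done=75
  J4: M1 done=57, M2 done=79
= Sequence: J2 → J1 → J6 → J5 → J3 → J4, Makespan: 79


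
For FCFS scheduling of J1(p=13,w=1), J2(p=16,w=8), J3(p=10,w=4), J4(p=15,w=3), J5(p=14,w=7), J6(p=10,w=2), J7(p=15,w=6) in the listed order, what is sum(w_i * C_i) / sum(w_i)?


Completion times:
  J1: C=13, w×C=1×13=13
  J2: C=29, w×C=8×29=232
  J3: C=39, w×C=4×39=156
  J4: C=54, w×C=3×54=162
  J5: C=68, w×C=7×68=476
  J6: C=78, w×C=2×78=156
  J7: C=93, w×C=6×93=558
Sum w×C = 1753
Sum w = 31
Weighted avg = 1753/31
= 56.55


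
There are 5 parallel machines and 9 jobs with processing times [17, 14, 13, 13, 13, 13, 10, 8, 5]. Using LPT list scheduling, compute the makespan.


Jobs (LPT sorted): [17, 14, 13, 13, 13, 13, 10, 8, 5]
Machines: 5
  J=17 → Machine 1 (load: 0+17=17)
  J=14 → Machine 2 (load: 0+14=14)
  J=13 → Machine 3 (load: 0+13=13)
  J=13 → Machine 4 (load: 0+13=13)
  J=13 → Machine 5 (load: 0+13=13)
  J=13 → Machine 3 (load: 13+13=26)
  J=10 → Machine 4 (load: 13+10=23)
  J=8 → Machine 5 (load: 13+8=21)
  J=5 → Machine 2 (load: 14+5=19)
Machine loads: [17, 19, 26, 23, 21]
Makespan = max = 26 time units


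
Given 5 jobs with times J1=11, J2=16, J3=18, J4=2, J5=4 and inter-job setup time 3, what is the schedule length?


Makespan = Σ processing + (n-1) × setup
= (11 + 16 + 18 + 2 + 4) + (5-1)×3
= 51 + 12
= 63 time units


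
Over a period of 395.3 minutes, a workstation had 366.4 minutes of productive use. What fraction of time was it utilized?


Utilization = busy / total × 100
= 366.4 / 395.3 × 100
= 92.7%


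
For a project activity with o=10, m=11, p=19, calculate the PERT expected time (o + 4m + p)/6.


te = (o + 4m + p) / 6
= (10 + 4×11 + 19) / 6
= (10 + 44 + 19) / 6
= 73 / 6
= 12.17


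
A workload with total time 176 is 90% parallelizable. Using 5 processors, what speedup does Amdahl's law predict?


Amdahl's law: T_p = T × ((1-p) + p/N)
= 176 × ((1-0.9) + 0.9/5)
= 176 × (0.10 + 0.1800)
= 176 × 0.2800
= 49.28
Speedup = 176/49.28
= 3.57×


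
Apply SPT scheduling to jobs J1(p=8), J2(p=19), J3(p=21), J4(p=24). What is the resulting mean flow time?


SPT order: J1 → J2 → J3 → J4
Completion times:
  J1: C=8
  J2: C=27
  J3: C=48
  J4: C=72
Sum = 155, n = 4
Mean flow = 155/4
= 38.75


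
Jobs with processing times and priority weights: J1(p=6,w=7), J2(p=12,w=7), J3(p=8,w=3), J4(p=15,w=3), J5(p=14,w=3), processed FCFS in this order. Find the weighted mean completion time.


Completion times:
  J1: C=6, w×C=7×6=42
  J2: C=18, w×C=7×18=126
  J3: C=26, w×C=3×26=78
  J4: C=41, w×C=3×41=123
  J5: C=55, w×C=3×55=165
Sum w×C = 534
Sum w = 23
Weighted avg = 534/23
= 23.22


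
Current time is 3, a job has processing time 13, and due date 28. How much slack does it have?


Slack = due - current_time - processing
= 28 - 3 - 13
= 12


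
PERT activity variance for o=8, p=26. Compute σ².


σ² = ((p - o) / 6)² = (p - o)² / 36
= (26 - 8)² / 36
= 18² / 36
= 324 / 36
= 9.0000


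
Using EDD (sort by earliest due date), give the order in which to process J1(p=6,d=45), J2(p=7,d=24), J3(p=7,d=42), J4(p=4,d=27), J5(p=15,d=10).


EDD: sort by earliest due date
  J5: d=10, p=15
  J2: d=24, p=7
  J4: d=27, p=4
  J3: d=42, p=7
  J1: d=45, p=6
Order: J5 → J2 → J4 → J3 → J1


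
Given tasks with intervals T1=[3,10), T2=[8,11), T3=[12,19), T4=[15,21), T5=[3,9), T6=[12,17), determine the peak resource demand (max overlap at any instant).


Check each time point for overlaps:
  t=8: 3 tasks active (T1, T2, T5)
Max concurrent = 3


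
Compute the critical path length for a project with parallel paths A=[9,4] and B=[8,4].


Path A: 9 + 4 = 13
Path B: 8 + 4 = 12
Critical path = longest = max(13, 12)
= 13 (Path A)


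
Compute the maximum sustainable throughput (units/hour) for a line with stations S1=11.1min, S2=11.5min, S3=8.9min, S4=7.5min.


Bottleneck = longest station time
Station times: [11.1, 11.5, 8.9, 7.5]
Max = 11.5 min
Rate = 60 / 11.5
= 5.22 units/hour (bottleneck: 11.5min)


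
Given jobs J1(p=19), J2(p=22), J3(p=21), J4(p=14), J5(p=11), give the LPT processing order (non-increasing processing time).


LPT: sort by longest processing time first
  J2: p=22
  J3: p=21
  J1: p=19
  J4: p=14
  J5: p=11
Order: J2 → J3 → J1 → J4 → J5


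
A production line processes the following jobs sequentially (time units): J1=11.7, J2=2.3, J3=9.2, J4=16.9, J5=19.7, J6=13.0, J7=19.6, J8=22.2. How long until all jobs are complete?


Sequential makespan: sum all processing times
= 11.7 + 2.3 + 9.2 + 16.9 + 19.7 + 13.0 + 19.6 + 22.2
= 114.6 time units


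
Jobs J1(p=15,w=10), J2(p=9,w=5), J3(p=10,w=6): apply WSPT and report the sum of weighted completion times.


WSPT order (by p/w): J1 → J3 → J2
  J1: C=15, w·C=10×15=150
  J3: C=25, w·C=6×25=150
  J2: C=34, w·C=5×34=170
Σ w·C = 470
= 470


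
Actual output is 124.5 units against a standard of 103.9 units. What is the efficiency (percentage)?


Efficiency = (actual / standard) × 100
= (124.5 / 103.9) × 100
= 119.8%


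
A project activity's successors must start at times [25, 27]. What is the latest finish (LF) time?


LF = min of all successor start times
Successors start at: [25, 27]
LF = min(25, 27)
= 25


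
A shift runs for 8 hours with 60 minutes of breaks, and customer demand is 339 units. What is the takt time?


Available = 8×60 - 60 = 420 min
Takt time = 420 / 339
= 1.24 min/unit


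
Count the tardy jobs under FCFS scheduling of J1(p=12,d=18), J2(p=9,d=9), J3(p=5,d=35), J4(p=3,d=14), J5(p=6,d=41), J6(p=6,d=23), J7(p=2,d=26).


Completion vs due date:
  J1: C=12, d=18 → on time
  J2: C=21, d=9 → TARDY
  J3: C=26, d=35 → on time
  J4: C=29, d=14 → TARDY
  J5: C=35, d=41 → on time
  J6: C=41, d=23 → TARDY
  J7: C=43, d=26 → TARDY
Tardy jobs: J2, J4, J6, J7
Count = 4


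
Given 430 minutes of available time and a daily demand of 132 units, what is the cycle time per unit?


Cycle time = available time / demand
= 430 / 132
= 3.26 min/unit


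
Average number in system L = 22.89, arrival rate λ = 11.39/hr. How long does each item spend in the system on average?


Little's law: L = λW → W = L / λ
= 22.89 / 11.39
= 2.01 hours


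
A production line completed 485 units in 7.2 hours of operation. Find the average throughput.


Throughput = units / time
= 485 / 7.2
= 67.4 units/hour


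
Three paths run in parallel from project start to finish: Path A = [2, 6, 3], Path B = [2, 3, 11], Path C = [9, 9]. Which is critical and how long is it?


Path A: 2 + 6 + 3 = 11
Path B: 2 + 3 + 11 = 16
Path C: 9 + 9 = 18
Critical path = longest = max(11, 16, 18)
= 18 (Path C)


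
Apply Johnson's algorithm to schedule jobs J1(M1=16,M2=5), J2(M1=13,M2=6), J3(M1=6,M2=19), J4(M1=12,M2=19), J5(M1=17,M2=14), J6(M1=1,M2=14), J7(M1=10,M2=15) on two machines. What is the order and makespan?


Johnson's rule:
Group 1 (M1≤M2, sort by M1): ['J6', 'J3', 'J7', 'J4']
Group 2 (M1>M2, sort desc M2): ['J5', 'J2', 'J1']
Sequence: J6 → J3 → J7 → J4 → J5 → J2 → J1
Makespan calculation:
  J6: M1 done=1, M2 done=15
  J3: M1 done=7, M2 done=34
  J7: M1 done=17, M2 done=49
  J4: M1 done=29, M2 done=68
  J5: M1 done=46, M2 done=82
  J2: M1 done=59, M2 done=88
  J1: M1 done=75, M2 done=93
= Sequence: J6 → J3 → J7 → J4 → J5 → J2 → J1, Makespan: 93
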